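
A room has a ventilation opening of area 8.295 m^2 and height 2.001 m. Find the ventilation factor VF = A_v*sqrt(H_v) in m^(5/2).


sqrt(H_v) = 1.4146
VF = 8.295 * 1.4146 = 11.734 m^(5/2)

11.734 m^(5/2)


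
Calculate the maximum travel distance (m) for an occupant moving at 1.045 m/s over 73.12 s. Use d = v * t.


d = 1.045 * 73.12 = 76.410 m

76.410 m


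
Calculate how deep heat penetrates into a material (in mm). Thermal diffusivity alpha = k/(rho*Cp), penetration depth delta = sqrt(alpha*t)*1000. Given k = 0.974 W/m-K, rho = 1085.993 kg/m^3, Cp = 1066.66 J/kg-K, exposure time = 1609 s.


alpha = 0.974 / (1085.993 * 1066.66) = 8.4083e-07 m^2/s
alpha * t = 0.0013529
delta = sqrt(0.0013529) * 1000 = 36.782 mm

36.782 mm


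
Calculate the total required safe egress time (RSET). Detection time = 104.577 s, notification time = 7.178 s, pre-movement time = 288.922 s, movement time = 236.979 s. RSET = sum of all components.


Total = 104.577 + 7.178 + 288.922 + 236.979 = 637.656 s

637.656 s


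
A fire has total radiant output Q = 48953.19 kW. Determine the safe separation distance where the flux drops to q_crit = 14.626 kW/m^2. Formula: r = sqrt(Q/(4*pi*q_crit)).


4*pi*q_crit = 183.80
Q/(4*pi*q_crit) = 266.35
r = sqrt(266.35) = 16.320 m

16.320 m


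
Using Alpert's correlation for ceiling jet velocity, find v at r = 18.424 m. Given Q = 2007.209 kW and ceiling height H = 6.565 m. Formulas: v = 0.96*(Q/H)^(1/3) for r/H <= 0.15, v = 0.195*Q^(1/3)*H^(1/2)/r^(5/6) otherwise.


r/H = 18.424 / 6.565 = 2.8064
r/H > 0.15, so v = 0.195*Q^(1/3)*H^(1/2)/r^(5/6)
Q^(1/3) = 12.614
H^(1/2) = 2.5622
r^(5/6) = 11.337
v = 0.195 * 12.614 * 2.5622 / 11.337 = 0.55594 m/s

0.55594 m/s


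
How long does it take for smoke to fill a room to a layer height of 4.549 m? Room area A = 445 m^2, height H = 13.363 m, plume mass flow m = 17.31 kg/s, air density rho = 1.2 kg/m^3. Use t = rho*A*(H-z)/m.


H - z = 8.814 m
t = 1.2 * 445 * 8.814 / 17.31 = 271.91 s

271.91 s


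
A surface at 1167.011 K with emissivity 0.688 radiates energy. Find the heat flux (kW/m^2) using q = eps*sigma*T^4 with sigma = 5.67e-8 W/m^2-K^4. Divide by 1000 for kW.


T^4 = 1.8548e+12
q = 0.688 * 5.67e-8 * 1.8548e+12 / 1000 = 72.355 kW/m^2

72.355 kW/m^2


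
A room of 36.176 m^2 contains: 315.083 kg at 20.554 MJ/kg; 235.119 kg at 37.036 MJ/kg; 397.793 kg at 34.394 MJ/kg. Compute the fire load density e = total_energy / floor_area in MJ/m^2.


Total energy = 315.083*20.554 + 235.119*37.036 + 397.793*34.394
= 6476.216 + 8707.867 + 13681.69
= 28865.78 MJ
e = 28865.78 / 36.176 = 797.93 MJ/m^2

797.93 MJ/m^2


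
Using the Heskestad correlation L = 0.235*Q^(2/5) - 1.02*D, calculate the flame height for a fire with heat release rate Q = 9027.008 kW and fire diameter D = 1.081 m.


Q^(2/5) = 38.214
0.235 * Q^(2/5) = 8.9802
1.02 * D = 1.1026
L = 7.8776 m

7.8776 m


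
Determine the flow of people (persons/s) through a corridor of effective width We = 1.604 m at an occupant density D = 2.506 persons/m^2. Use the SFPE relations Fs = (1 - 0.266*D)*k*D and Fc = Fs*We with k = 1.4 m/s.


1 - 0.266*D = 1 - 0.266*2.506 = 0.33340
Fs = 0.33340 * 1.4 * 2.506 = 1.1697 persons/(s*m)
Fc = 1.1697 * 1.604 = 1.8762 persons/s

1.8762 persons/s


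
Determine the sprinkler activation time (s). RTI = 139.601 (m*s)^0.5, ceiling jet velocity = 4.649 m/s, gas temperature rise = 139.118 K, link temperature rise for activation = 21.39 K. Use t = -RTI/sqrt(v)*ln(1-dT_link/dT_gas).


dT_link/dT_gas = 0.15375
ln(1 - 0.15375) = -0.16695
t = -139.601 / sqrt(4.649) * -0.16695 = 10.809 s

10.809 s


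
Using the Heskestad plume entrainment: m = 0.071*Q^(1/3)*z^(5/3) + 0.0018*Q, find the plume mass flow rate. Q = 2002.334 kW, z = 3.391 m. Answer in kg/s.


Q^(1/3) = 12.604
z^(5/3) = 7.6538
First term = 0.071 * 12.604 * 7.6538 = 6.8494
Second term = 0.0018 * 2002.334 = 3.6042
m = 10.454 kg/s

10.454 kg/s


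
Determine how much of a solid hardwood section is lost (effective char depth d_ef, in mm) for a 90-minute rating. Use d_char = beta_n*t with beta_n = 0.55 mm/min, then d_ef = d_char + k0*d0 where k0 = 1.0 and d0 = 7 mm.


d_char = 0.55 * 90 = 49.5 mm
d_ef = 49.5 + 1.0*7 = 56.5 mm

56.5 mm


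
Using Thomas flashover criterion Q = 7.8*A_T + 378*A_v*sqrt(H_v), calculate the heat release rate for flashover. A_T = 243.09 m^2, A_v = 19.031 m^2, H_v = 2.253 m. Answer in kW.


7.8*A_T = 1896.102
sqrt(H_v) = 1.5010
378*A_v*sqrt(H_v) = 10798
Q = 1896.102 + 10798 = 12694 kW

12694 kW


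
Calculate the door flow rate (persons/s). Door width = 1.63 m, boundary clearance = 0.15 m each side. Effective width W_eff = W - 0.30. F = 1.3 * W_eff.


W_eff = 1.63 - 0.30 = 1.33 m
F = 1.3 * 1.33 = 1.729 persons/s

1.729 persons/s


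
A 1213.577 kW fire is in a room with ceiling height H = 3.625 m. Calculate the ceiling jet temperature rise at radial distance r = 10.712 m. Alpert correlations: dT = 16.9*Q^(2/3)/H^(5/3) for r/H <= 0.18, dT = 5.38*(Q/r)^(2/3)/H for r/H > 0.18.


r/H = 10.712 / 3.625 = 2.9550
r/H > 0.18, so dT = 5.38*(Q/r)^(2/3)/H
Q/r = 113.29
(Q/r)^(2/3) = 23.413
dT = 5.38 * 23.413 / 3.625 = 34.749 K

34.749 K


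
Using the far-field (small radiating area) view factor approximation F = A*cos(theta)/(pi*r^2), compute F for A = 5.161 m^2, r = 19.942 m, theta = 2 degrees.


cos(2 deg) = 0.99939
pi*r^2 = 1249.4
F = 5.161 * 0.99939 / 1249.4 = 0.0041284

0.0041284


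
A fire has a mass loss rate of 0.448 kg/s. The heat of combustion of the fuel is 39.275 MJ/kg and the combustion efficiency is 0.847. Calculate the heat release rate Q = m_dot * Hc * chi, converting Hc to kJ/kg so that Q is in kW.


Hc = 39.275 MJ/kg = 39.275 * 1000 kJ/kg = 39275 kJ/kg
Q = 0.448 kg/s * 39275 kJ/kg * 0.847 = 14903 kW

14903 kW


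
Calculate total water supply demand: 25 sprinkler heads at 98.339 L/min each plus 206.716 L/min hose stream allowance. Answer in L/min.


Sprinkler demand = 25 * 98.339 = 2458.475 L/min
Total = 2458.475 + 206.716 = 2665.191 L/min

2665.191 L/min


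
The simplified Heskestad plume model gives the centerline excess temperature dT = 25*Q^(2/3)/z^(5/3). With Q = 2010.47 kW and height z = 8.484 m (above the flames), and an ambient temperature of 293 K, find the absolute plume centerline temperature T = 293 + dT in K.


Q^(2/3) = 159.29
z^(5/3) = 35.291
dT = 25 * 159.29 / 35.291 = 112.84 K
T = 293 + 112.84 = 405.84 K

405.84 K


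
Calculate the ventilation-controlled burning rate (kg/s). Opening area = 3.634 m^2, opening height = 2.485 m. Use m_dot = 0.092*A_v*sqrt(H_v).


sqrt(H_v) = 1.5764
m_dot = 0.092 * 3.634 * 1.5764 = 0.52703 kg/s

0.52703 kg/s


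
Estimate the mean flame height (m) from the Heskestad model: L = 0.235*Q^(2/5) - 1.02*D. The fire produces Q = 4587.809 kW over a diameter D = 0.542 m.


Q^(2/5) = 29.150
0.235 * Q^(2/5) = 6.8503
1.02 * D = 0.55284
L = 6.2975 m

6.2975 m


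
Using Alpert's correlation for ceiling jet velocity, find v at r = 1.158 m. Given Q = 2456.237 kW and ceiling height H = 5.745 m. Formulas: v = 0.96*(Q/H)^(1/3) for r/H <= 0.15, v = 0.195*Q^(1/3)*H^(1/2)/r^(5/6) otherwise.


r/H = 1.158 / 5.745 = 0.20157
r/H > 0.15, so v = 0.195*Q^(1/3)*H^(1/2)/r^(5/6)
Q^(1/3) = 13.492
H^(1/2) = 2.3969
r^(5/6) = 1.1300
v = 0.195 * 13.492 * 2.3969 / 1.1300 = 5.5806 m/s

5.5806 m/s


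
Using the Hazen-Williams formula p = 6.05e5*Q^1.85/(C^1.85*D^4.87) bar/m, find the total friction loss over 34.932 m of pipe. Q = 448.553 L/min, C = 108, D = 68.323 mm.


Q^1.85 = 80511
C^1.85 = 5778.8
D^4.87 = 8.5969e+08
p/m = 0.0098047 bar/m
p_total = 0.0098047 * 34.932 = 0.34250 bar

0.34250 bar


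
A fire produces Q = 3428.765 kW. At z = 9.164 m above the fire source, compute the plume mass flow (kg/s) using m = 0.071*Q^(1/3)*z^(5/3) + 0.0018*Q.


Q^(1/3) = 15.079
z^(5/3) = 40.131
First term = 0.071 * 15.079 * 40.131 = 42.965
Second term = 0.0018 * 3428.765 = 6.1718
m = 49.137 kg/s

49.137 kg/s


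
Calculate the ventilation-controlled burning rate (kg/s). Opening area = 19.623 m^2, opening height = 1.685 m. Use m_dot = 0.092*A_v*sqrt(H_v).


sqrt(H_v) = 1.2981
m_dot = 0.092 * 19.623 * 1.2981 = 2.3434 kg/s

2.3434 kg/s


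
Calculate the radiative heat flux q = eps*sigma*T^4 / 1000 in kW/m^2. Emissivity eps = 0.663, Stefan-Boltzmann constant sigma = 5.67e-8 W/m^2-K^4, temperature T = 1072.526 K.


T^4 = 1.3232e+12
q = 0.663 * 5.67e-8 * 1.3232e+12 / 1000 = 49.743 kW/m^2

49.743 kW/m^2


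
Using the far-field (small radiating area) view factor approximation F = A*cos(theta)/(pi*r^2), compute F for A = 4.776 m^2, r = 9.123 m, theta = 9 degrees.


cos(9 deg) = 0.98769
pi*r^2 = 261.47
F = 4.776 * 0.98769 / 261.47 = 0.018041

0.018041


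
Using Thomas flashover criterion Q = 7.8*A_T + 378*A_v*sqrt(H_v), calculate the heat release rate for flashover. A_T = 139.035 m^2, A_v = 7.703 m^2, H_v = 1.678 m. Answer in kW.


7.8*A_T = 1084.473
sqrt(H_v) = 1.2954
378*A_v*sqrt(H_v) = 3771.8
Q = 1084.473 + 3771.8 = 4856.3 kW

4856.3 kW


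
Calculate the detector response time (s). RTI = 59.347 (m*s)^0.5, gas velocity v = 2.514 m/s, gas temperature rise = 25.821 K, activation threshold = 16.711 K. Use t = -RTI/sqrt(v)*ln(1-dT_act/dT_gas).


dT_act/dT_gas = 0.64719
ln(1 - 0.64719) = -1.0418
t = -59.347 / sqrt(2.514) * -1.0418 = 38.995 s

38.995 s


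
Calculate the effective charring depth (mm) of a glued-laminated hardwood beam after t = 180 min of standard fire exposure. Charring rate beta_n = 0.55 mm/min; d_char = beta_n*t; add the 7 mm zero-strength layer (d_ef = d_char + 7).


d_char = 0.55 * 180 = 99 mm
d_ef = 99 + 1.0*7 = 106 mm

106 mm


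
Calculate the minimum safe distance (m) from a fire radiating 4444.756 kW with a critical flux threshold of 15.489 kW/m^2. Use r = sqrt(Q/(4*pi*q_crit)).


4*pi*q_crit = 194.64
Q/(4*pi*q_crit) = 22.836
r = sqrt(22.836) = 4.7787 m

4.7787 m


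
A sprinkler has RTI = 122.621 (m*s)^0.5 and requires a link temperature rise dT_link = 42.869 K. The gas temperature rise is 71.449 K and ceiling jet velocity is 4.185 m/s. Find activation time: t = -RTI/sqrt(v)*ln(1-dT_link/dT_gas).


dT_link/dT_gas = 0.59999
ln(1 - 0.59999) = -0.91628
t = -122.621 / sqrt(4.185) * -0.91628 = 54.922 s

54.922 s


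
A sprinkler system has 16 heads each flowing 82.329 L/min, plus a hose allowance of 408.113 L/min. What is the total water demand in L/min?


Sprinkler demand = 16 * 82.329 = 1317.264 L/min
Total = 1317.264 + 408.113 = 1725.377 L/min

1725.377 L/min


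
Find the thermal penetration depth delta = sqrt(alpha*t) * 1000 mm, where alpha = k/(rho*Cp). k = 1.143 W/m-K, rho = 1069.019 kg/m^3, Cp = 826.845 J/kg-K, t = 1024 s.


alpha = 1.143 / (1069.019 * 826.845) = 1.2931e-06 m^2/s
alpha * t = 0.0013241
delta = sqrt(0.0013241) * 1000 = 36.389 mm

36.389 mm


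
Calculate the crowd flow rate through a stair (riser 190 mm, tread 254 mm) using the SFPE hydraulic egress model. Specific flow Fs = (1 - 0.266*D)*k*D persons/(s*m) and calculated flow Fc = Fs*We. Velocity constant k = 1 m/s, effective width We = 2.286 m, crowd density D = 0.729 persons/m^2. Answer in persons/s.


1 - 0.266*D = 1 - 0.266*0.729 = 0.80609
Fs = 0.80609 * 1 * 0.729 = 0.58764 persons/(s*m)
Fc = 0.58764 * 2.286 = 1.3433 persons/s

1.3433 persons/s


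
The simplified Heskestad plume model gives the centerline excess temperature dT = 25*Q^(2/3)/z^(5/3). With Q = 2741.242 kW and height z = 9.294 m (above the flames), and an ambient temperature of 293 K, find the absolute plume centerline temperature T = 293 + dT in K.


Q^(2/3) = 195.87
z^(5/3) = 41.084
dT = 25 * 195.87 / 41.084 = 119.19 K
T = 293 + 119.19 = 412.19 K

412.19 K


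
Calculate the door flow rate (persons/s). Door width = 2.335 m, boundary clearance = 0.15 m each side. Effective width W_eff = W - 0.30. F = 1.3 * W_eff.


W_eff = 2.335 - 0.30 = 2.035 m
F = 1.3 * 2.035 = 2.6455 persons/s

2.6455 persons/s


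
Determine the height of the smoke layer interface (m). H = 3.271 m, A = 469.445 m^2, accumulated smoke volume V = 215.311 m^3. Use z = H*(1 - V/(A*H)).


V/(A*H) = 0.14022
1 - 0.14022 = 0.85978
z = 3.271 * 0.85978 = 2.8123 m

2.8123 m


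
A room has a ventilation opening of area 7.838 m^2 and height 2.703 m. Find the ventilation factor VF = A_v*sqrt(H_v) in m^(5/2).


sqrt(H_v) = 1.6441
VF = 7.838 * 1.6441 = 12.886 m^(5/2)

12.886 m^(5/2)


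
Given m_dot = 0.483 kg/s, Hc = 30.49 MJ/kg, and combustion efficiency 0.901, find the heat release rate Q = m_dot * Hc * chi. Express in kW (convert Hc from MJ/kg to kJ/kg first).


Hc = 30.49 MJ/kg = 30.49 * 1000 kJ/kg = 30490 kJ/kg
Q = 0.483 kg/s * 30490 kJ/kg * 0.901 = 13269 kW

13269 kW


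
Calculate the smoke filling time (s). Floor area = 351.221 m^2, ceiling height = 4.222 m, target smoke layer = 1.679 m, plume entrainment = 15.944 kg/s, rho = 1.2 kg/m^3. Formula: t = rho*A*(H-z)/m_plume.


H - z = 2.543 m
t = 1.2 * 351.221 * 2.543 / 15.944 = 67.222 s

67.222 s


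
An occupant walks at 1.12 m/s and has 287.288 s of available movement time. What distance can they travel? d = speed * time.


d = 1.12 * 287.288 = 321.76 m

321.76 m


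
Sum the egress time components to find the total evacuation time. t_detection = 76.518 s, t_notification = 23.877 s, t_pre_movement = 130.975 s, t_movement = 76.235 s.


Total = 76.518 + 23.877 + 130.975 + 76.235 = 307.605 s

307.605 s


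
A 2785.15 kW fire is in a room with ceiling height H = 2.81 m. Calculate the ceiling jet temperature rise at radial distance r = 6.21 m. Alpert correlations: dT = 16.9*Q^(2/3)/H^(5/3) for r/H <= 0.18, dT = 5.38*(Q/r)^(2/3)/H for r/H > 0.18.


r/H = 6.21 / 2.81 = 2.2100
r/H > 0.18, so dT = 5.38*(Q/r)^(2/3)/H
Q/r = 448.49
(Q/r)^(2/3) = 58.592
dT = 5.38 * 58.592 / 2.81 = 112.18 K

112.18 K


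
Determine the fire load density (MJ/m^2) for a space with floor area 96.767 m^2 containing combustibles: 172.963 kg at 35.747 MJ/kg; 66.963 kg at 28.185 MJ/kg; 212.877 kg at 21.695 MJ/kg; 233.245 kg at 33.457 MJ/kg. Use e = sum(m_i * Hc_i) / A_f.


Total energy = 172.963*35.747 + 66.963*28.185 + 212.877*21.695 + 233.245*33.457
= 6182.908 + 1887.352 + 4618.367 + 7803.678
= 20492.30 MJ
e = 20492.30 / 96.767 = 211.77 MJ/m^2

211.77 MJ/m^2


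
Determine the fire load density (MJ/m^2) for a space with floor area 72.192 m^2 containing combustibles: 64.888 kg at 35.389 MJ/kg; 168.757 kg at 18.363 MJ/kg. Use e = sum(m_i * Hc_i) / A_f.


Total energy = 64.888*35.389 + 168.757*18.363
= 2296.321 + 3098.885
= 5395.206 MJ
e = 5395.206 / 72.192 = 74.734 MJ/m^2

74.734 MJ/m^2


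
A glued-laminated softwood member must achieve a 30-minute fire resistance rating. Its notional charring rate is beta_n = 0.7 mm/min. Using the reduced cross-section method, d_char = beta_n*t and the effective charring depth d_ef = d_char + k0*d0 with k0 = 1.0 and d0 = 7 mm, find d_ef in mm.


d_char = 0.7 * 30 = 21 mm
d_ef = 21 + 1.0*7 = 28 mm

28 mm


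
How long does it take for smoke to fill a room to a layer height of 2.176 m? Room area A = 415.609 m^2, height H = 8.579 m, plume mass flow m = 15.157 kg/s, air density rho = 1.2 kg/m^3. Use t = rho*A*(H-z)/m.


H - z = 6.403 m
t = 1.2 * 415.609 * 6.403 / 15.157 = 210.69 s

210.69 s


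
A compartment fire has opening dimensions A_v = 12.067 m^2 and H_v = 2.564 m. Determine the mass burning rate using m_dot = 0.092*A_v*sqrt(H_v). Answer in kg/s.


sqrt(H_v) = 1.6012
m_dot = 0.092 * 12.067 * 1.6012 = 1.7776 kg/s

1.7776 kg/s


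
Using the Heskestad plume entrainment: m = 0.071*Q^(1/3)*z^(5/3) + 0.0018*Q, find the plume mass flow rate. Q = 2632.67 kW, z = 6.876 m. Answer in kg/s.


Q^(1/3) = 13.808
z^(5/3) = 24.863
First term = 0.071 * 13.808 * 24.863 = 24.375
Second term = 0.0018 * 2632.67 = 4.7388
m = 29.114 kg/s

29.114 kg/s


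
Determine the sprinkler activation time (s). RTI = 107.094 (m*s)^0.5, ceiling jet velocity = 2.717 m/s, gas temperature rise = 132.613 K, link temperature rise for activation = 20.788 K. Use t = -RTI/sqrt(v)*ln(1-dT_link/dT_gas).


dT_link/dT_gas = 0.15676
ln(1 - 0.15676) = -0.17050
t = -107.094 / sqrt(2.717) * -0.17050 = 11.078 s

11.078 s


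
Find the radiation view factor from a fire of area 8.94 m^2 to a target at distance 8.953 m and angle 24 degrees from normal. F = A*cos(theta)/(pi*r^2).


cos(24 deg) = 0.91355
pi*r^2 = 251.82
F = 8.94 * 0.91355 / 251.82 = 0.032433

0.032433


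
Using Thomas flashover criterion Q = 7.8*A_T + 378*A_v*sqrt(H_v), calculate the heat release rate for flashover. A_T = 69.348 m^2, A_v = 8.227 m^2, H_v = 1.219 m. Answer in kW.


7.8*A_T = 540.91
sqrt(H_v) = 1.1041
378*A_v*sqrt(H_v) = 3433.5
Q = 540.91 + 3433.5 = 3974.4 kW

3974.4 kW


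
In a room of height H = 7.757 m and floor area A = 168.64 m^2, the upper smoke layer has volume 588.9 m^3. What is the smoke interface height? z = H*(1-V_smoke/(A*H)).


V/(A*H) = 0.45018
1 - 0.45018 = 0.54982
z = 7.757 * 0.54982 = 4.2649 m

4.2649 m


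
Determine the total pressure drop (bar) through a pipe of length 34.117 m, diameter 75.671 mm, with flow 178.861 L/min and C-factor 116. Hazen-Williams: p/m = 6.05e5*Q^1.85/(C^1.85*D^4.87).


Q^1.85 = 14694
C^1.85 = 6595.5
D^4.87 = 1.4138e+09
p/m = 0.00095340 bar/m
p_total = 0.00095340 * 34.117 = 0.032527 bar

0.032527 bar


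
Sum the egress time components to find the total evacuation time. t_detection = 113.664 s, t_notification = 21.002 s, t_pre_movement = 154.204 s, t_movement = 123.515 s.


Total = 113.664 + 21.002 + 154.204 + 123.515 = 412.385 s

412.385 s


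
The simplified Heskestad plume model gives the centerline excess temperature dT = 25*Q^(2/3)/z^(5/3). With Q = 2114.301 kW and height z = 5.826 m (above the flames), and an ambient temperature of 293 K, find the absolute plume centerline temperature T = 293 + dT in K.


Q^(2/3) = 164.73
z^(5/3) = 18.863
dT = 25 * 164.73 / 18.863 = 218.32 K
T = 293 + 218.32 = 511.32 K

511.32 K


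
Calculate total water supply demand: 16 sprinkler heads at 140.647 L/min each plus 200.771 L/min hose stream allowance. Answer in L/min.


Sprinkler demand = 16 * 140.647 = 2250.352 L/min
Total = 2250.352 + 200.771 = 2451.123 L/min

2451.123 L/min


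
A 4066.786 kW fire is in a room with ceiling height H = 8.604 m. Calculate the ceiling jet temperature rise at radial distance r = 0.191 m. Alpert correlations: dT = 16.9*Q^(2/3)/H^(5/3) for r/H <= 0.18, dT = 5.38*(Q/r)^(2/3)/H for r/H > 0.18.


r/H = 0.191 / 8.604 = 0.022199
r/H <= 0.18, so dT = 16.9*Q^(2/3)/H^(5/3)
Q^(2/3) = 254.78
H^(5/3) = 36.127
dT = 16.9 * 254.78 / 36.127 = 119.18 K

119.18 K


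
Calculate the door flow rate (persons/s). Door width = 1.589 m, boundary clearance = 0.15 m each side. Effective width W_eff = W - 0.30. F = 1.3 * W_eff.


W_eff = 1.589 - 0.30 = 1.289 m
F = 1.3 * 1.289 = 1.6757 persons/s

1.6757 persons/s


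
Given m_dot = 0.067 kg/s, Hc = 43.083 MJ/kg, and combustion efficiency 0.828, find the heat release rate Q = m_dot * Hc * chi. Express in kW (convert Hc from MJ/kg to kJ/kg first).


Hc = 43.083 MJ/kg = 43.083 * 1000 kJ/kg = 43083 kJ/kg
Q = 0.067 kg/s * 43083 kJ/kg * 0.828 = 2390.1 kW

2390.1 kW


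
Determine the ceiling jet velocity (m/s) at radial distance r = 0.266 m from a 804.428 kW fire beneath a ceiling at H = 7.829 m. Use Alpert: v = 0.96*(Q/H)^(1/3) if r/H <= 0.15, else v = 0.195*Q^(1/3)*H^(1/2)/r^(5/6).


r/H = 0.266 / 7.829 = 0.033976
r/H <= 0.15, so v = 0.96*(Q/H)^(1/3)
Q/H = 102.75
(Q/H)^(1/3) = 4.6837
v = 0.96 * 4.6837 = 4.4964 m/s

4.4964 m/s


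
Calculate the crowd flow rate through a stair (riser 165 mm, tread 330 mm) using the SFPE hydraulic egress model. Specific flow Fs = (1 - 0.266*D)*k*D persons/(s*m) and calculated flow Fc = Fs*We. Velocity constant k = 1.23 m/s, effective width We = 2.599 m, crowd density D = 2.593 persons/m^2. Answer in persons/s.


1 - 0.266*D = 1 - 0.266*2.593 = 0.31026
Fs = 0.31026 * 1.23 * 2.593 = 0.98955 persons/(s*m)
Fc = 0.98955 * 2.599 = 2.5718 persons/s

2.5718 persons/s


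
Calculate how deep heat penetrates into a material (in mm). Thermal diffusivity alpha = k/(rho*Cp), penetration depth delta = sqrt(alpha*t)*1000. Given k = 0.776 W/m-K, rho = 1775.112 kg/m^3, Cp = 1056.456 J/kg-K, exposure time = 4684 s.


alpha = 0.776 / (1775.112 * 1056.456) = 4.1379e-07 m^2/s
alpha * t = 0.0019382
delta = sqrt(0.0019382) * 1000 = 44.025 mm

44.025 mm


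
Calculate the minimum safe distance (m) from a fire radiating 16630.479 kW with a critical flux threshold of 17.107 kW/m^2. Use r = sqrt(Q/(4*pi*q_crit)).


4*pi*q_crit = 214.97
Q/(4*pi*q_crit) = 77.361
r = sqrt(77.361) = 8.7955 m

8.7955 m


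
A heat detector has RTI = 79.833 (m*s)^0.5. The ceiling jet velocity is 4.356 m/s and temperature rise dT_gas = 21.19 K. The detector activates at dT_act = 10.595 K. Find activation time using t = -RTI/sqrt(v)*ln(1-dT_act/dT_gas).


dT_act/dT_gas = 0.5
ln(1 - 0.5) = -0.69315
t = -79.833 / sqrt(4.356) * -0.69315 = 26.513 s

26.513 s


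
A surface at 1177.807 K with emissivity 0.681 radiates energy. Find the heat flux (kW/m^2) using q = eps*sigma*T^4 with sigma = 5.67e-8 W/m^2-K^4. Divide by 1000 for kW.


T^4 = 1.9244e+12
q = 0.681 * 5.67e-8 * 1.9244e+12 / 1000 = 74.306 kW/m^2

74.306 kW/m^2


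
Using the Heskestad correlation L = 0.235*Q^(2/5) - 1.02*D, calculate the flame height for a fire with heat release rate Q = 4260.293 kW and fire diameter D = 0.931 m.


Q^(2/5) = 28.299
0.235 * Q^(2/5) = 6.6503
1.02 * D = 0.94962
L = 5.7007 m

5.7007 m


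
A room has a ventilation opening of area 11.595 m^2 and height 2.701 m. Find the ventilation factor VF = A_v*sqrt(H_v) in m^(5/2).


sqrt(H_v) = 1.6435
VF = 11.595 * 1.6435 = 19.056 m^(5/2)

19.056 m^(5/2)


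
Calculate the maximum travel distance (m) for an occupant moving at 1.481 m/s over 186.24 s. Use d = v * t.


d = 1.481 * 186.24 = 275.82 m

275.82 m


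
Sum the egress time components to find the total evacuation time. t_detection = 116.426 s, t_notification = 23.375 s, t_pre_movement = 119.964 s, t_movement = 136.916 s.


Total = 116.426 + 23.375 + 119.964 + 136.916 = 396.681 s

396.681 s


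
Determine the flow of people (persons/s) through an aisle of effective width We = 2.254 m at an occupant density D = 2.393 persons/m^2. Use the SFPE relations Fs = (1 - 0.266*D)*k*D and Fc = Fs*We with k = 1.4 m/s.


1 - 0.266*D = 1 - 0.266*2.393 = 0.36346
Fs = 0.36346 * 1.4 * 2.393 = 1.2177 persons/(s*m)
Fc = 1.2177 * 2.254 = 2.7446 persons/s

2.7446 persons/s


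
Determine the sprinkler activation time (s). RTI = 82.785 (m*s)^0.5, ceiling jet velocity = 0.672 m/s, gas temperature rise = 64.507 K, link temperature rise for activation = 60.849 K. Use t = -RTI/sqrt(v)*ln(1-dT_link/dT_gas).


dT_link/dT_gas = 0.94329
ln(1 - 0.94329) = -2.8699
t = -82.785 / sqrt(0.672) * -2.8699 = 289.82 s

289.82 s


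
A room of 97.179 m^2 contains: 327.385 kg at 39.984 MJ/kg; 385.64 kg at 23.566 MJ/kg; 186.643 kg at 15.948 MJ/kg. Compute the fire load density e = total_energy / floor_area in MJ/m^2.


Total energy = 327.385*39.984 + 385.64*23.566 + 186.643*15.948
= 13090.16 + 9087.992 + 2976.583
= 25154.74 MJ
e = 25154.74 / 97.179 = 258.85 MJ/m^2

258.85 MJ/m^2


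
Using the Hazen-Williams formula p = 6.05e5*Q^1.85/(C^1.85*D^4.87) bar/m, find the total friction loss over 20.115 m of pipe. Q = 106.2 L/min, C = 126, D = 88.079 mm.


Q^1.85 = 5601.8
C^1.85 = 7685.7
D^4.87 = 2.9616e+09
p/m = 0.00014889 bar/m
p_total = 0.00014889 * 20.115 = 0.0029950 bar

0.0029950 bar


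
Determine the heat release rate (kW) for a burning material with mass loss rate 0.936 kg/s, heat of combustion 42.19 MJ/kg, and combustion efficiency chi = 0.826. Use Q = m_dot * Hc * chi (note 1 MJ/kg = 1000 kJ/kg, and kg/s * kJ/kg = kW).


Hc = 42.19 MJ/kg = 42.19 * 1000 kJ/kg = 42190 kJ/kg
Q = 0.936 kg/s * 42190 kJ/kg * 0.826 = 32619 kW

32619 kW


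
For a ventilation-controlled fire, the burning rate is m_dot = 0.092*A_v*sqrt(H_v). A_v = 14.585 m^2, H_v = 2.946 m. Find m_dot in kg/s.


sqrt(H_v) = 1.7164
m_dot = 0.092 * 14.585 * 1.7164 = 2.3031 kg/s

2.3031 kg/s


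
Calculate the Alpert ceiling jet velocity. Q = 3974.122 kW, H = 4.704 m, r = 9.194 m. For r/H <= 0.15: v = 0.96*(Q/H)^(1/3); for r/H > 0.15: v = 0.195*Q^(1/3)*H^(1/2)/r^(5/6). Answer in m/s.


r/H = 9.194 / 4.704 = 1.9545
r/H > 0.15, so v = 0.195*Q^(1/3)*H^(1/2)/r^(5/6)
Q^(1/3) = 15.840
H^(1/2) = 2.1689
r^(5/6) = 6.3521
v = 0.195 * 15.840 * 2.1689 / 6.3521 = 1.0546 m/s

1.0546 m/s


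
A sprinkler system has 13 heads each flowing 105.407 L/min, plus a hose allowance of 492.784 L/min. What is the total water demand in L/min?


Sprinkler demand = 13 * 105.407 = 1370.291 L/min
Total = 1370.291 + 492.784 = 1863.075 L/min

1863.075 L/min


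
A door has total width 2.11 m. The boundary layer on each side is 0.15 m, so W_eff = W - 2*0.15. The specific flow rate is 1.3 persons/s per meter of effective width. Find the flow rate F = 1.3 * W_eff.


W_eff = 2.11 - 0.30 = 1.81 m
F = 1.3 * 1.81 = 2.353 persons/s

2.353 persons/s


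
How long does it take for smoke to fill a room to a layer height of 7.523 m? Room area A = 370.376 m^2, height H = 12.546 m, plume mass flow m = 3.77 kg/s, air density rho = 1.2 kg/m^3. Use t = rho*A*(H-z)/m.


H - z = 5.023 m
t = 1.2 * 370.376 * 5.023 / 3.77 = 592.17 s

592.17 s


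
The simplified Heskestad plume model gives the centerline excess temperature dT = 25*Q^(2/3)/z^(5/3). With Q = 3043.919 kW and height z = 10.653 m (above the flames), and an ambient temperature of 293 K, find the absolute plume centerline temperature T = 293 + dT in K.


Q^(2/3) = 210.03
z^(5/3) = 51.577
dT = 25 * 210.03 / 51.577 = 101.81 K
T = 293 + 101.81 = 394.81 K

394.81 K


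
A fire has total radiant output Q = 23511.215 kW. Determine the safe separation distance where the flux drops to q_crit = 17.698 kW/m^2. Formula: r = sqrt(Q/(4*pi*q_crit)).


4*pi*q_crit = 222.40
Q/(4*pi*q_crit) = 105.72
r = sqrt(105.72) = 10.282 m

10.282 m


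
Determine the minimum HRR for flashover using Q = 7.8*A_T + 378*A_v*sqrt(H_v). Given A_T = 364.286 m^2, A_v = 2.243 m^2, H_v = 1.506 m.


7.8*A_T = 2841.4
sqrt(H_v) = 1.2272
378*A_v*sqrt(H_v) = 1040.5
Q = 2841.4 + 1040.5 = 3881.9 kW

3881.9 kW


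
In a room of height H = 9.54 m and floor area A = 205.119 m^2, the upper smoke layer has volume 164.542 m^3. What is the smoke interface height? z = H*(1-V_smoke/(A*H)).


V/(A*H) = 0.084086
1 - 0.084086 = 0.91591
z = 9.54 * 0.91591 = 8.7378 m

8.7378 m


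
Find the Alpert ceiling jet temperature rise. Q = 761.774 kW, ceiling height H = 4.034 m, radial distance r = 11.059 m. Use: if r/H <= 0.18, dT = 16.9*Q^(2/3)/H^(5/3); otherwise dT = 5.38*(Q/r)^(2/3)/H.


r/H = 11.059 / 4.034 = 2.7414
r/H > 0.18, so dT = 5.38*(Q/r)^(2/3)/H
Q/r = 68.883
(Q/r)^(2/3) = 16.804
dT = 5.38 * 16.804 / 4.034 = 22.411 K

22.411 K


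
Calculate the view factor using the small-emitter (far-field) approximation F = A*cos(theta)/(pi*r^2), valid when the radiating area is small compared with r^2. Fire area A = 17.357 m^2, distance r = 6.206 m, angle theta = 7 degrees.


cos(7 deg) = 0.99255
pi*r^2 = 121.00
F = 17.357 * 0.99255 / 121.00 = 0.14238

0.14238


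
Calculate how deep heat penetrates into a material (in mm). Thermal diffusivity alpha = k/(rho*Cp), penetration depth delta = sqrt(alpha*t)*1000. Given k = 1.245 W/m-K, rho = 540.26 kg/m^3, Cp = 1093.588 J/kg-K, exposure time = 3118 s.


alpha = 1.245 / (540.26 * 1093.588) = 2.1072e-06 m^2/s
alpha * t = 0.0065704
delta = sqrt(0.0065704) * 1000 = 81.058 mm

81.058 mm


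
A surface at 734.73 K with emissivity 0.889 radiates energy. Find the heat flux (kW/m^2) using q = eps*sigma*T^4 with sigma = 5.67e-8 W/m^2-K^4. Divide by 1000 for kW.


T^4 = 2.9141e+11
q = 0.889 * 5.67e-8 * 2.9141e+11 / 1000 = 14.689 kW/m^2

14.689 kW/m^2


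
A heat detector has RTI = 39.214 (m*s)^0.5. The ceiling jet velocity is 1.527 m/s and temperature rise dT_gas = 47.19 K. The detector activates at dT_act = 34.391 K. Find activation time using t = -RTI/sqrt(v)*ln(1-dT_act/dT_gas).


dT_act/dT_gas = 0.72878
ln(1 - 0.72878) = -1.3048
t = -39.214 / sqrt(1.527) * -1.3048 = 41.407 s

41.407 s


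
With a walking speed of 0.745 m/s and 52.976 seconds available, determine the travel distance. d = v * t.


d = 0.745 * 52.976 = 39.467 m

39.467 m


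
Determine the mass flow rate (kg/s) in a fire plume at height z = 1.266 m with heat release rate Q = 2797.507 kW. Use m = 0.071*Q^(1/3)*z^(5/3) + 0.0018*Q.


Q^(1/3) = 14.090
z^(5/3) = 1.4816
First term = 0.071 * 14.090 * 1.4816 = 1.4822
Second term = 0.0018 * 2797.507 = 5.0355
m = 6.5177 kg/s

6.5177 kg/s


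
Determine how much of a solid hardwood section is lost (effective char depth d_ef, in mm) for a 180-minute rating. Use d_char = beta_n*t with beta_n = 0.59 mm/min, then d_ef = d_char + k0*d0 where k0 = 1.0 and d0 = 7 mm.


d_char = 0.59 * 180 = 106.2 mm
d_ef = 106.2 + 1.0*7 = 113.2 mm

113.2 mm


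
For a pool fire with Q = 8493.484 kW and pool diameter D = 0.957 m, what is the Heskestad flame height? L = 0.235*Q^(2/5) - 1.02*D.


Q^(2/5) = 37.294
0.235 * Q^(2/5) = 8.7640
1.02 * D = 0.97614
L = 7.7879 m

7.7879 m


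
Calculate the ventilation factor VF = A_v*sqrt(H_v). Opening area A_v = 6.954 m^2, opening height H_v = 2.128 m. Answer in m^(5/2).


sqrt(H_v) = 1.4588
VF = 6.954 * 1.4588 = 10.144 m^(5/2)

10.144 m^(5/2)


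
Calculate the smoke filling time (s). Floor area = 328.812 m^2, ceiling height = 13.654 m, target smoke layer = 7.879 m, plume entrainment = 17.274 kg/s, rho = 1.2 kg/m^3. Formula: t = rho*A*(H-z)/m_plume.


H - z = 5.775 m
t = 1.2 * 328.812 * 5.775 / 17.274 = 131.91 s

131.91 s


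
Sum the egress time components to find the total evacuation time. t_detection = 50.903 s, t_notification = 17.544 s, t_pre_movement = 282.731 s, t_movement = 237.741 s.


Total = 50.903 + 17.544 + 282.731 + 237.741 = 588.919 s

588.919 s


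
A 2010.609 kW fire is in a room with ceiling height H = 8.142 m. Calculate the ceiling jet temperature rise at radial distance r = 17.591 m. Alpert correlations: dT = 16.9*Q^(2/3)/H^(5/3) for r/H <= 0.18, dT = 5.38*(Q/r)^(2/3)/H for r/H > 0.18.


r/H = 17.591 / 8.142 = 2.1605
r/H > 0.18, so dT = 5.38*(Q/r)^(2/3)/H
Q/r = 114.30
(Q/r)^(2/3) = 23.552
dT = 5.38 * 23.552 / 8.142 = 15.562 K

15.562 K


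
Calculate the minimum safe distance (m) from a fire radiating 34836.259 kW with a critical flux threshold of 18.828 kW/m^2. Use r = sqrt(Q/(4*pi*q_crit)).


4*pi*q_crit = 236.60
Q/(4*pi*q_crit) = 147.24
r = sqrt(147.24) = 12.134 m

12.134 m


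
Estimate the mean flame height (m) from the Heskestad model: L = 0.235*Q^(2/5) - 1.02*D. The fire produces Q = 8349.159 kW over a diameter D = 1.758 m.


Q^(2/5) = 37.039
0.235 * Q^(2/5) = 8.7041
1.02 * D = 1.7932
L = 6.9110 m

6.9110 m


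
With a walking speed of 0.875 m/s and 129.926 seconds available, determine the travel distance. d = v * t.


d = 0.875 * 129.926 = 113.69 m

113.69 m


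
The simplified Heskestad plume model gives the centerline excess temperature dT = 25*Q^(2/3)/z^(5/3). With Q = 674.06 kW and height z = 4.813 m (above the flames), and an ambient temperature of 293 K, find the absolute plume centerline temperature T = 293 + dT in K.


Q^(2/3) = 76.877
z^(5/3) = 13.720
dT = 25 * 76.877 / 13.720 = 140.08 K
T = 293 + 140.08 = 433.08 K

433.08 K


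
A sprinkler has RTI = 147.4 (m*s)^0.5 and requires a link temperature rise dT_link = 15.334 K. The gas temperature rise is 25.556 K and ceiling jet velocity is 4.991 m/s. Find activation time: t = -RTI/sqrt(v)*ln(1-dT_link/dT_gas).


dT_link/dT_gas = 0.60002
ln(1 - 0.60002) = -0.91633
t = -147.4 / sqrt(4.991) * -0.91633 = 60.458 s

60.458 s


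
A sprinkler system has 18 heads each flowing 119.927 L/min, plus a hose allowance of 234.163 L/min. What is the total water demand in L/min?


Sprinkler demand = 18 * 119.927 = 2158.686 L/min
Total = 2158.686 + 234.163 = 2392.849 L/min

2392.849 L/min


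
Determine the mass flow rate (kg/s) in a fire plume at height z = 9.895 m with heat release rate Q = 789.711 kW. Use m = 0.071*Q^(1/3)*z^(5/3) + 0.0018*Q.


Q^(1/3) = 9.2432
z^(5/3) = 45.606
First term = 0.071 * 9.2432 * 45.606 = 29.930
Second term = 0.0018 * 789.711 = 1.4215
m = 31.352 kg/s

31.352 kg/s


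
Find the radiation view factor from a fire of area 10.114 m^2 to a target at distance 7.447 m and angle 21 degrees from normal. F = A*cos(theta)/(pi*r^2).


cos(21 deg) = 0.93358
pi*r^2 = 174.23
F = 10.114 * 0.93358 / 174.23 = 0.054195

0.054195


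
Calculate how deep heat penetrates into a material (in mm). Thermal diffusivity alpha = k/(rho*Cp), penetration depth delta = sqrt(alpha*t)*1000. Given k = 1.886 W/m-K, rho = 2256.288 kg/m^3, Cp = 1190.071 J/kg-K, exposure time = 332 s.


alpha = 1.886 / (2256.288 * 1190.071) = 7.0238e-07 m^2/s
alpha * t = 0.00023319
delta = sqrt(0.00023319) * 1000 = 15.271 mm

15.271 mm


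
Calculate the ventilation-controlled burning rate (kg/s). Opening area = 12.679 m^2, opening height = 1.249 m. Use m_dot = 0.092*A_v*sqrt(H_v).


sqrt(H_v) = 1.1176
m_dot = 0.092 * 12.679 * 1.1176 = 1.3036 kg/s

1.3036 kg/s


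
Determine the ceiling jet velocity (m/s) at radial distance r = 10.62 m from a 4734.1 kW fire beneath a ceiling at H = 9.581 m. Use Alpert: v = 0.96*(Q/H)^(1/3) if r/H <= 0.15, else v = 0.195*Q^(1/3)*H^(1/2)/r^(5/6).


r/H = 10.62 / 9.581 = 1.1084
r/H > 0.15, so v = 0.195*Q^(1/3)*H^(1/2)/r^(5/6)
Q^(1/3) = 16.791
H^(1/2) = 3.0953
r^(5/6) = 7.1631
v = 0.195 * 16.791 * 3.0953 / 7.1631 = 1.4149 m/s

1.4149 m/s


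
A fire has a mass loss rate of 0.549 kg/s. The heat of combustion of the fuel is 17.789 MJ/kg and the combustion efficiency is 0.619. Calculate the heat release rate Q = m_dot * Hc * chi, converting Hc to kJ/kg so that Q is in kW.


Hc = 17.789 MJ/kg = 17.789 * 1000 kJ/kg = 17789 kJ/kg
Q = 0.549 kg/s * 17789 kJ/kg * 0.619 = 6045.3 kW

6045.3 kW


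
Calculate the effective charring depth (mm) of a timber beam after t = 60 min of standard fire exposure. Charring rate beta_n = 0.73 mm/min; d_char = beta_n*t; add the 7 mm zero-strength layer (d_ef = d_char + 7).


d_char = 0.73 * 60 = 43.8 mm
d_ef = 43.8 + 1.0*7 = 50.8 mm

50.8 mm


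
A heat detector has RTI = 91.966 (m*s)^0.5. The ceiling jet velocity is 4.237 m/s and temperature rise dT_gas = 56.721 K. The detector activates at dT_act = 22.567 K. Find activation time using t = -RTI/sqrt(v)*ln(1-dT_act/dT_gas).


dT_act/dT_gas = 0.39786
ln(1 - 0.39786) = -0.50726
t = -91.966 / sqrt(4.237) * -0.50726 = 22.664 s

22.664 s


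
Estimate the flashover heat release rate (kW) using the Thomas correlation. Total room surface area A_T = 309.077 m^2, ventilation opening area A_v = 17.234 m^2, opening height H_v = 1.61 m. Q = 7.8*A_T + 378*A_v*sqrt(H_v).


7.8*A_T = 2410.8
sqrt(H_v) = 1.2689
378*A_v*sqrt(H_v) = 8265.9
Q = 2410.8 + 8265.9 = 10677 kW

10677 kW


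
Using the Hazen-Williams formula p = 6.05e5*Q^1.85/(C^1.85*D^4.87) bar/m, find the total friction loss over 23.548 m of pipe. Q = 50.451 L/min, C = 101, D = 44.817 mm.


Q^1.85 = 1413.5
C^1.85 = 5105.0
D^4.87 = 1.1029e+08
p/m = 0.0015190 bar/m
p_total = 0.0015190 * 23.548 = 0.035768 bar

0.035768 bar


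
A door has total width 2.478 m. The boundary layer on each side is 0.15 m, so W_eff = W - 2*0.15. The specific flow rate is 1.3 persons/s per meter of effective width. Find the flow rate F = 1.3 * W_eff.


W_eff = 2.478 - 0.30 = 2.178 m
F = 1.3 * 2.178 = 2.8314 persons/s

2.8314 persons/s


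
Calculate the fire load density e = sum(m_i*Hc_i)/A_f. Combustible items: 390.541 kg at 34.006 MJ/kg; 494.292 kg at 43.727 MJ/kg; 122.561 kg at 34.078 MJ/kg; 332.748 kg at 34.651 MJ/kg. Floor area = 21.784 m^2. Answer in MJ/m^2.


Total energy = 390.541*34.006 + 494.292*43.727 + 122.561*34.078 + 332.748*34.651
= 13280.74 + 21613.91 + 4176.634 + 11530.05
= 50601.33 MJ
e = 50601.33 / 21.784 = 2322.9 MJ/m^2

2322.9 MJ/m^2


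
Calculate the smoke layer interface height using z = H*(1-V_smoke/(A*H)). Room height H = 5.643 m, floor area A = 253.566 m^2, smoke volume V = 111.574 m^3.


V/(A*H) = 0.077976
1 - 0.077976 = 0.92202
z = 5.643 * 0.92202 = 5.2030 m

5.2030 m


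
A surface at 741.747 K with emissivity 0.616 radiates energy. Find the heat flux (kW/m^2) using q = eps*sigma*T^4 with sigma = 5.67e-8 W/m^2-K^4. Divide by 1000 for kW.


T^4 = 3.0271e+11
q = 0.616 * 5.67e-8 * 3.0271e+11 / 1000 = 10.573 kW/m^2

10.573 kW/m^2


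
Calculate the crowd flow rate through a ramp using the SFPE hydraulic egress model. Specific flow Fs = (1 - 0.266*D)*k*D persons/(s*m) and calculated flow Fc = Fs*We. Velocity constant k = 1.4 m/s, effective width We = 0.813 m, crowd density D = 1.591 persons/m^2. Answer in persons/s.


1 - 0.266*D = 1 - 0.266*1.591 = 0.57679
Fs = 0.57679 * 1.4 * 1.591 = 1.2848 persons/(s*m)
Fc = 1.2848 * 0.813 = 1.0445 persons/s

1.0445 persons/s


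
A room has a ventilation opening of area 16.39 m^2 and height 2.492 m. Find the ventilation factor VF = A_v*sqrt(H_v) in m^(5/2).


sqrt(H_v) = 1.5786
VF = 16.39 * 1.5786 = 25.873 m^(5/2)

25.873 m^(5/2)


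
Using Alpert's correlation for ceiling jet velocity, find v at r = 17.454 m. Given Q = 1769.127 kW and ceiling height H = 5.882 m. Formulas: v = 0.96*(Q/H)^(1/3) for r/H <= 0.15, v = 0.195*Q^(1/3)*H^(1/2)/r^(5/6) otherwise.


r/H = 17.454 / 5.882 = 2.9674
r/H > 0.15, so v = 0.195*Q^(1/3)*H^(1/2)/r^(5/6)
Q^(1/3) = 12.094
H^(1/2) = 2.4253
r^(5/6) = 10.837
v = 0.195 * 12.094 * 2.4253 / 10.837 = 0.52780 m/s

0.52780 m/s


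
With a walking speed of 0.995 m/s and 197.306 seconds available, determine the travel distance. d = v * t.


d = 0.995 * 197.306 = 196.32 m

196.32 m


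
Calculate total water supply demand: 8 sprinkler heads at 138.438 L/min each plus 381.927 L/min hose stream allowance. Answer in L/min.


Sprinkler demand = 8 * 138.438 = 1107.504 L/min
Total = 1107.504 + 381.927 = 1489.431 L/min

1489.431 L/min


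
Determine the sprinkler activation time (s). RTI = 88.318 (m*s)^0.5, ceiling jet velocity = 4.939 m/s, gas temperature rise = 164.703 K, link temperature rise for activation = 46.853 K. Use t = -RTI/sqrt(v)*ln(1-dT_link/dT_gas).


dT_link/dT_gas = 0.28447
ln(1 - 0.28447) = -0.33473
t = -88.318 / sqrt(4.939) * -0.33473 = 13.302 s

13.302 s


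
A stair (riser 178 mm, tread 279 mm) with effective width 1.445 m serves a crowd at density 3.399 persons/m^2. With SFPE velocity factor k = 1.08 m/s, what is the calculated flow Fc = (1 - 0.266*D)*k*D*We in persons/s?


1 - 0.266*D = 1 - 0.266*3.399 = 0.095866
Fs = 0.095866 * 1.08 * 3.399 = 0.35192 persons/(s*m)
Fc = 0.35192 * 1.445 = 0.50852 persons/s

0.50852 persons/s


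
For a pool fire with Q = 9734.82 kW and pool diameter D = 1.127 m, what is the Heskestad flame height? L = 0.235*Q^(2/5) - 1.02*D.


Q^(2/5) = 39.385
0.235 * Q^(2/5) = 9.2555
1.02 * D = 1.1495
L = 8.1059 m

8.1059 m


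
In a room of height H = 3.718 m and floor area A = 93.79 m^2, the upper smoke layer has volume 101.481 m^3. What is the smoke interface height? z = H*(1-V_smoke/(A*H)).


V/(A*H) = 0.29102
1 - 0.29102 = 0.70898
z = 3.718 * 0.70898 = 2.6360 m

2.6360 m


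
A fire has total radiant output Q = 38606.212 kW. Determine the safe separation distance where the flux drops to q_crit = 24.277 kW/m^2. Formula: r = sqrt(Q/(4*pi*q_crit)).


4*pi*q_crit = 305.07
Q/(4*pi*q_crit) = 126.55
r = sqrt(126.55) = 11.249 m

11.249 m


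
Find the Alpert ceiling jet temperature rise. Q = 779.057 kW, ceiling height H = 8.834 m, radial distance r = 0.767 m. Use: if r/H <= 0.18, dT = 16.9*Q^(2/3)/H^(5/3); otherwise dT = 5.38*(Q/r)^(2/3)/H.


r/H = 0.767 / 8.834 = 0.086824
r/H <= 0.18, so dT = 16.9*Q^(2/3)/H^(5/3)
Q^(2/3) = 84.667
H^(5/3) = 37.751
dT = 16.9 * 84.667 / 37.751 = 37.903 K

37.903 K
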